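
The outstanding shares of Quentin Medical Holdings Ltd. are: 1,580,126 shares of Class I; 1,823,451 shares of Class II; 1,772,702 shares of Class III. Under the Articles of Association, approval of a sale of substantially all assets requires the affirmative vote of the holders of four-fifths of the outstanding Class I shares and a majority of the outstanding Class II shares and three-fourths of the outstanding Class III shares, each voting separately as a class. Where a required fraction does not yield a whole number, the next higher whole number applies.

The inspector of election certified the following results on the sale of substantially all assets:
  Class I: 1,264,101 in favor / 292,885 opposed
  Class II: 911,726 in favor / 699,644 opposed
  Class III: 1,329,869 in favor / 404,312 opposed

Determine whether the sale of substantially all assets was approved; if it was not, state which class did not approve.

Approved — every class gave the required vote.

Class I: 4/5 of 1580126 = 1264100.80, rounded up to 1264101; 1,264,101 required, 1,264,101 in favor — approved.
Class II: a majority of 1823451 is 911726; 911,726 required, 911,726 in favor — approved.
Class III: 3/4 of 1772702 = 1329526.50, rounded up to 1329527; 1,329,527 required, 1,329,869 in favor — approved.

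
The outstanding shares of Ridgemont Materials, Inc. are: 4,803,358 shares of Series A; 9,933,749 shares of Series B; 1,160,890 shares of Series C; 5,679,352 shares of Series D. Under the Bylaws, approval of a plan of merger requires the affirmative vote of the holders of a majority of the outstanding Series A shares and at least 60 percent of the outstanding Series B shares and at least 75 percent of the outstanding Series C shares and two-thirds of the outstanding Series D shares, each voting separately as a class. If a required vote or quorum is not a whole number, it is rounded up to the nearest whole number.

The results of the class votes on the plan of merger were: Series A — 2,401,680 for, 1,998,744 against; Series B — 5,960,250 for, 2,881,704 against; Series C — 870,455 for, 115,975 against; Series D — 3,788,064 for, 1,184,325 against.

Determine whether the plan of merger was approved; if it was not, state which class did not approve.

Series A: a majority of 4803358 is 2401680; 2,401,680 required, 2,401,680 in favor — approved.
Series B: 3/5 of 9933749 = 5960249.40, rounded up to 5960250; 5,960,250 required, 5,960,250 in favor — approved.
Series C: 3/4 of 1160890 = 870667.50, rounded up to 870668; 870,668 required, 870,455 in favor — not approved.
Series D: 2/3 of 5679352 = 3786234.67, rounded up to 3786235; 3,786,235 required, 3,788,064 in favor — approved.

Not approved — the Series C shares did not give the required vote.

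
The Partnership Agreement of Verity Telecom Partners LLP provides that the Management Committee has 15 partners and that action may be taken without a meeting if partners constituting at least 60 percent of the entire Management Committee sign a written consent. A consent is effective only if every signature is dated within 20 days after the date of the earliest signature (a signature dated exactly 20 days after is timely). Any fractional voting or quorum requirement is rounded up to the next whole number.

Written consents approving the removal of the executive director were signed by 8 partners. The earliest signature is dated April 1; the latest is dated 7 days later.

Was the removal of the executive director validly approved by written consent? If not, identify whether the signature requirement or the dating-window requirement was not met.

Not effective — insufficient signatures.

Signatures required: at least 60 percent of 15 — 3/5 of 15 = 9, so 9 needed; 8 signed. Insufficient.
Dating window: the latest signature is 7 days after the earliest; the limit is 20 days. Within the window.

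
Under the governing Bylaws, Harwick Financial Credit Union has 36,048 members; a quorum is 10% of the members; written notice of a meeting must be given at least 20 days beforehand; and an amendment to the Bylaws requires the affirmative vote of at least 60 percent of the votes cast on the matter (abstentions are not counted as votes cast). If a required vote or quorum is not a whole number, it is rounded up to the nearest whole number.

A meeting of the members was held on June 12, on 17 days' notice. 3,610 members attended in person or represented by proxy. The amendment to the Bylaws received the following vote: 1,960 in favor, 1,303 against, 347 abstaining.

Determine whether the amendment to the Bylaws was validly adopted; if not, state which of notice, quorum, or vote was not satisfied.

Notice: 17 days given; 20 required. Not satisfied.
Quorum: 10% of 36,048 = 3,604.80, rounded up to 3,605; 3,610 present. Satisfied.
Vote: requires three-fifths of the votes cast (3,610 − 347 abstaining = 3,263); 3/5 of 3263 = 1957.80, rounded up to 1958, so 1,958 needed; 1,960 in favor. Satisfied.

Invalid — notice requirement not satisfied.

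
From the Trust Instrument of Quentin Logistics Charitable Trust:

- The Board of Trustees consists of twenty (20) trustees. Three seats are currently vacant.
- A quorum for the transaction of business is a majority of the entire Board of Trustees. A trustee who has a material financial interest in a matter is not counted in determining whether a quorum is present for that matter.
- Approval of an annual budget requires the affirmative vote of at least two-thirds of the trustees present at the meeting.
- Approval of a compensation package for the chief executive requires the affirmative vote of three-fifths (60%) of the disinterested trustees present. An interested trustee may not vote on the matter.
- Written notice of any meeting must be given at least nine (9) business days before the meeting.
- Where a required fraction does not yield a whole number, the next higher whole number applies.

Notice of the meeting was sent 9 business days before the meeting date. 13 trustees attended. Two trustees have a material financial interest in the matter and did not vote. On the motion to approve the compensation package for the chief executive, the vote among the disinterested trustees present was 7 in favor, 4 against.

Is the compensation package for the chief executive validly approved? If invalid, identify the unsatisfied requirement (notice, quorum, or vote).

Valid — all requirements satisfied.

Notice: 9 business days given; 9 required (9 ≥ 9). Satisfied.
Quorum: 13 present, but the 2 interested trustees do not count, leaving 11. Quorum is 11. Satisfied.
Vote: the compensation package for the chief executive requires three-fifths of the disinterested trustees present (13 − 2 = 11). 3/5 of 11 = 6.60, rounded up to 7, so 7 affirmative votes are needed; 7 voted in favor. Satisfied.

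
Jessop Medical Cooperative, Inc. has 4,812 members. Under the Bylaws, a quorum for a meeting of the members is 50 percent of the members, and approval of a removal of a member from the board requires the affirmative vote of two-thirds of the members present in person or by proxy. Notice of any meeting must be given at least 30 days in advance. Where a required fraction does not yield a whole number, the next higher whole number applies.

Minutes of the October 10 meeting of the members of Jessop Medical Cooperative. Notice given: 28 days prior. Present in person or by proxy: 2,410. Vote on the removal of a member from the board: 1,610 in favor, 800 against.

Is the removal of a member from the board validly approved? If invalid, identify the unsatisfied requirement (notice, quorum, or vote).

Invalid — notice requirement not satisfied.

Notice: 28 days given; 30 required. Not satisfied.
Quorum: 50% of 4,812 = 2,406; 2,410 present. Satisfied.
Vote: requires two-thirds of those present (2,410); 2/3 of 2410 = 1606.67, rounded up to 1607, so 1,607 needed; 1,610 in favor. Satisfied.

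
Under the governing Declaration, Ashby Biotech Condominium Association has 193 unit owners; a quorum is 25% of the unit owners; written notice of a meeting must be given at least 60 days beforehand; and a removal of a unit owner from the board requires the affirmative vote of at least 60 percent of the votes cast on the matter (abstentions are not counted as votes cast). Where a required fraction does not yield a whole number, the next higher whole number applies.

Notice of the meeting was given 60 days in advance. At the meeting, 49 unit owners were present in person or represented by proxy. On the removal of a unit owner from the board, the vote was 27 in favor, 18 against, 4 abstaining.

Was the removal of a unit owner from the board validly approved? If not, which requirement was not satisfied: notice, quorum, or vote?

Valid — all requirements satisfied.

Notice: 60 days given; 60 required. Satisfied.
Quorum: 25% of 193 = 48.25, rounded up to 49; 49 present. Satisfied.
Vote: requires three-fifths of the votes cast (49 − 4 abstaining = 45); 3/5 of 45 = 27, so 27 needed; 27 in favor. Satisfied.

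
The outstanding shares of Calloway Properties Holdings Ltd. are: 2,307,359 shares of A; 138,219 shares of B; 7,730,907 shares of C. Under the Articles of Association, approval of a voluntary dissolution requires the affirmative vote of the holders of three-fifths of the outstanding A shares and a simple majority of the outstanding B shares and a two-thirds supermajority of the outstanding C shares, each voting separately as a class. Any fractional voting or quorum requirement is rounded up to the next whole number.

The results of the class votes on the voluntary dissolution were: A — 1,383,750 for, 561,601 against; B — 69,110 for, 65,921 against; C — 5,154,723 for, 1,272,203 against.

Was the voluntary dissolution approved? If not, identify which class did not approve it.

A: 3/5 of 2307359 = 1384415.40, rounded up to 1384416; 1,384,416 required, 1,383,750 in favor — not approved.
B: a majority of 138219 is 69110; 69,110 required, 69,110 in favor — approved.
C: 2/3 of 7730907 = 5153938; 5,153,938 required, 5,154,723 in favor — approved.

Not approved — the A shares did not give the required vote.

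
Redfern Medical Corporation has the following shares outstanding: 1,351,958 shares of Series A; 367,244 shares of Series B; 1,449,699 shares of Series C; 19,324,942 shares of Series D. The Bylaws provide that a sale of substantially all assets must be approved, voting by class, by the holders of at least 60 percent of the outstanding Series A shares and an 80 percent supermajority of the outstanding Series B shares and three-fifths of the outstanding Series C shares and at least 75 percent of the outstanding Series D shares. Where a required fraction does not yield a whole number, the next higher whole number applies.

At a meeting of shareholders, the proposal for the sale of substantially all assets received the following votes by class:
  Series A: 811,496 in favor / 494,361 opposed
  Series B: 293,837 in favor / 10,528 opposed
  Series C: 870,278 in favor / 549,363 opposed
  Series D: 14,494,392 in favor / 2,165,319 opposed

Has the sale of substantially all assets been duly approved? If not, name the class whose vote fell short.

Approved — every class gave the required vote.

Series A: 3/5 of 1351958 = 811174.80, rounded up to 811175; 811,175 required, 811,496 in favor — approved.
Series B: 4/5 of 367244 = 293795.20, rounded up to 293796; 293,796 required, 293,837 in favor — approved.
Series C: 3/5 of 1449699 = 869819.40, rounded up to 869820; 869,820 required, 870,278 in favor — approved.
Series D: 3/4 of 19324942 = 14493706.50, rounded up to 14493707; 14,493,707 required, 14,494,392 in favor — approved.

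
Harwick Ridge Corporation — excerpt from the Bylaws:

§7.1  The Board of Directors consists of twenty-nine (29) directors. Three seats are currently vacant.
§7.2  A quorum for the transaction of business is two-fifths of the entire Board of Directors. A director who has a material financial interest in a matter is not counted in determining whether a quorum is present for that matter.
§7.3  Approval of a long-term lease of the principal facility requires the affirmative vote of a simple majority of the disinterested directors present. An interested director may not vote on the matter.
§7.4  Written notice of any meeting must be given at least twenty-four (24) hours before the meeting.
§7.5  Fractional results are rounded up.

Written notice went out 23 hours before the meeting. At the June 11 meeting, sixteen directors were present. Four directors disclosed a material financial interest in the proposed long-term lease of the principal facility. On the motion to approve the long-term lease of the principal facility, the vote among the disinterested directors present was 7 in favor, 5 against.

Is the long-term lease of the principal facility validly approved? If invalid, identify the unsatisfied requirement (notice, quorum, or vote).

Invalid — notice requirement not satisfied.

Notice: 23 hours given; 24 required (23 < 24). Not satisfied.
Quorum: 16 present, but the 4 interested directors do not count, leaving 12. Quorum is 12. Satisfied.
Vote: the long-term lease of the principal facility requires a majority of the disinterested directors present (16 − 4 = 12). A majority of 12 is 7, so 7 affirmative votes are needed; 7 voted in favor. Satisfied.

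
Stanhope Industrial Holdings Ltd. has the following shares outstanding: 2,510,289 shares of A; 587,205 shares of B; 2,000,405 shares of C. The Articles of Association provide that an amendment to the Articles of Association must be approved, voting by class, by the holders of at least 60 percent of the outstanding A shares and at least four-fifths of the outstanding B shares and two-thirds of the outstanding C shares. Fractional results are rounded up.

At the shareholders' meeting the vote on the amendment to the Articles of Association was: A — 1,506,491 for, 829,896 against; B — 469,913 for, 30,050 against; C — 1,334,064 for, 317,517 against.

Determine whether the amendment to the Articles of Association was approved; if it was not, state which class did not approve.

A: 3/5 of 2510289 = 1506173.40, rounded up to 1506174; 1,506,174 required, 1,506,491 in favor — approved.
B: 4/5 of 587205 = 469764; 469,764 required, 469,913 in favor — approved.
C: 2/3 of 2000405 = 1333603.33, rounded up to 1333604; 1,333,604 required, 1,334,064 in favor — approved.

Approved — every class gave the required vote.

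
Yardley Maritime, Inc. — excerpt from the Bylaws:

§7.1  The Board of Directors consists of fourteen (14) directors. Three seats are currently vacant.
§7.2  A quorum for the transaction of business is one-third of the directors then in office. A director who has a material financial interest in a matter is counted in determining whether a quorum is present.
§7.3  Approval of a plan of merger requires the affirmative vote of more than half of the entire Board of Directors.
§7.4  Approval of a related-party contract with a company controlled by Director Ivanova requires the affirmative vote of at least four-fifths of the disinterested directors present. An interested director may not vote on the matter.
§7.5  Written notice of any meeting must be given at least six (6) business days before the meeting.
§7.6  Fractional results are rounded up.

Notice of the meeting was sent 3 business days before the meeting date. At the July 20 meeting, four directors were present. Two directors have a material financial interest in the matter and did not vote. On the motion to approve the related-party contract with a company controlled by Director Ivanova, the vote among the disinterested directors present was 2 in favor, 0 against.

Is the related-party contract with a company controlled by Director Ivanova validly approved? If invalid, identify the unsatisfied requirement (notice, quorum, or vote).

Invalid — notice requirement not satisfied.

Notice: 3 business days given; 6 required (3 < 6). Not satisfied.
Quorum: 4 present (interested directors count toward quorum); quorum is 4. Satisfied.
Vote: the related-party contract with a company controlled by Director Ivanova requires four-fifths of the disinterested directors present (4 − 2 = 2). 4/5 of 2 = 1.60, rounded up to 2, so 2 affirmative votes are needed; 2 voted in favor. Satisfied.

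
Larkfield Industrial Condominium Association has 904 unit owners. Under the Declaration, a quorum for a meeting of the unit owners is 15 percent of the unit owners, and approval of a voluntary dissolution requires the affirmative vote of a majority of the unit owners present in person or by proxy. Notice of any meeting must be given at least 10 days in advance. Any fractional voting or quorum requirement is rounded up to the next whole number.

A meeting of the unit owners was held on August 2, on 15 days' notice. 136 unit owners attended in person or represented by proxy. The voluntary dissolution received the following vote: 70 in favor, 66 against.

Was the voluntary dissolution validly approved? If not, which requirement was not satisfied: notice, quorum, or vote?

Valid — all requirements satisfied.

Notice: 15 days given; 10 required. Satisfied.
Quorum: 15% of 904 = 135.60, rounded up to 136; 136 present. Satisfied.
Vote: requires a majority of those present (136); a majority of 136 is 69, so 69 needed; 70 in favor. Satisfied.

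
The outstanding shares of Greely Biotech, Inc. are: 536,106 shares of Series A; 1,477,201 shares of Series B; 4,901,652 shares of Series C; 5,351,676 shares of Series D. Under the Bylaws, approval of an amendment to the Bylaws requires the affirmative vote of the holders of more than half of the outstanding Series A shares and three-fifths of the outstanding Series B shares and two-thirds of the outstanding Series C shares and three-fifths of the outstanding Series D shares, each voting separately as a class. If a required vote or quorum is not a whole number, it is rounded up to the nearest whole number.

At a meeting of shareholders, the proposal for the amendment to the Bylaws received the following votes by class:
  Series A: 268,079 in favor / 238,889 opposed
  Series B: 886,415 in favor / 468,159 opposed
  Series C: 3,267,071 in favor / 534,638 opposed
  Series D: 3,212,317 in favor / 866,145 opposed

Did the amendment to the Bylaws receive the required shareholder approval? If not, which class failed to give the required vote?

Not approved — the Series C shares did not give the required vote.

Series A: a majority of 536106 is 268054; 268,054 required, 268,079 in favor — approved.
Series B: 3/5 of 1477201 = 886320.60, rounded up to 886321; 886,321 required, 886,415 in favor — approved.
Series C: 2/3 of 4901652 = 3267768; 3,267,768 required, 3,267,071 in favor — not approved.
Series D: 3/5 of 5351676 = 3211005.60, rounded up to 3211006; 3,211,006 required, 3,212,317 in favor — approved.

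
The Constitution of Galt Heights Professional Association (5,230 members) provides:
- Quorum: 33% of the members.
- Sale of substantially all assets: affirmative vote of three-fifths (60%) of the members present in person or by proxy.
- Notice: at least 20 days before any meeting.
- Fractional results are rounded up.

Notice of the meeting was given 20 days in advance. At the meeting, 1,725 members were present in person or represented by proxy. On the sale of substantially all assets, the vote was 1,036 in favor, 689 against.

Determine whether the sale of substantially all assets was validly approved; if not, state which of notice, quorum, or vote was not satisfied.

Invalid — quorum requirement not satisfied.

Notice: 20 days given; 20 required. Satisfied.
Quorum: 33% of 5,230 = 1,725.90, rounded up to 1,726; 1,725 present. Not satisfied.
Vote: requires three-fifths of those present (1,725); 3/5 of 1725 = 1035, so 1,035 needed; 1,036 in favor. Satisfied.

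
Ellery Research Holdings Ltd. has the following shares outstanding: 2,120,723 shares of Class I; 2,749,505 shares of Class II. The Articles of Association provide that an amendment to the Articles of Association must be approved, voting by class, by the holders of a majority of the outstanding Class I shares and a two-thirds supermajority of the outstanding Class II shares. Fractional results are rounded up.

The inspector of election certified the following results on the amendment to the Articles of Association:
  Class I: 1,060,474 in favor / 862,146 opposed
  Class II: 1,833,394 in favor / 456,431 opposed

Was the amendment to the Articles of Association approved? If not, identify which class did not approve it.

Approved — every class gave the required vote.

Class I: a majority of 2120723 is 1060362; 1,060,362 required, 1,060,474 in favor — approved.
Class II: 2/3 of 2749505 = 1833003.33, rounded up to 1833004; 1,833,004 required, 1,833,394 in favor — approved.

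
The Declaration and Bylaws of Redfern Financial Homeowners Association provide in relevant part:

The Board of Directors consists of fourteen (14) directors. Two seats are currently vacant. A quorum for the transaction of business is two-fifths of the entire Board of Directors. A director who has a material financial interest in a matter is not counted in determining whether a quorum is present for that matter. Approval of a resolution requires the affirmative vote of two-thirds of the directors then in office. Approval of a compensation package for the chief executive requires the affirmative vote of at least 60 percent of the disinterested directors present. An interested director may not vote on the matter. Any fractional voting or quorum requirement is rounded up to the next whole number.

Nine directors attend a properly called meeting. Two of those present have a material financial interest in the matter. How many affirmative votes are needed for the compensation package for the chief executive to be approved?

The compensation package for the chief executive requires three-fifths of the disinterested directors present (9 − 2 = 7).
3/5 of 7 = 4.20, rounded up to 5.

5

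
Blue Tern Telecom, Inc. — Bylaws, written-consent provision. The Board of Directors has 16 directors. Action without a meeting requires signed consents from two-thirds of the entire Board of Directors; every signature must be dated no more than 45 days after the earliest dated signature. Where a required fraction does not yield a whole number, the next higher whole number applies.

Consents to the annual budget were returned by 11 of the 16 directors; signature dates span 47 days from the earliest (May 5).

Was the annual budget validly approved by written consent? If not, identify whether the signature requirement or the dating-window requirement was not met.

Signatures required: two-thirds of 16 — 2/3 of 16 = 10.67, rounded up to 11, so 11 needed; 11 signed. Sufficient.
Dating window: the latest signature is 47 days after the earliest; the limit is 45 days. Outside the window.

Not effective — dating-window requirement not satisfied.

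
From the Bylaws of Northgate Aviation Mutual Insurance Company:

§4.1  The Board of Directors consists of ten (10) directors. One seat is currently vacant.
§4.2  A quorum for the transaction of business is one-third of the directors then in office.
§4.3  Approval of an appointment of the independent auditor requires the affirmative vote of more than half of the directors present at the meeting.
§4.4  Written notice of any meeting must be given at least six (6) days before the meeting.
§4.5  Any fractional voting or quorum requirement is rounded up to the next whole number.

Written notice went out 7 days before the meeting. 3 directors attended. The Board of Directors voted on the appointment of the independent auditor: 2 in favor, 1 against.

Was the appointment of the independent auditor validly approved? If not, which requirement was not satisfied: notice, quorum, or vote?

Valid — all requirements satisfied.

Notice: 7 days given; 6 required (7 ≥ 6). Satisfied.
Quorum: 3 present; quorum is 3. Satisfied.
Vote: the appointment of the independent auditor requires a majority of the directors present (3). A majority of 3 is 2, so 2 affirmative votes are needed; 2 voted in favor. Satisfied.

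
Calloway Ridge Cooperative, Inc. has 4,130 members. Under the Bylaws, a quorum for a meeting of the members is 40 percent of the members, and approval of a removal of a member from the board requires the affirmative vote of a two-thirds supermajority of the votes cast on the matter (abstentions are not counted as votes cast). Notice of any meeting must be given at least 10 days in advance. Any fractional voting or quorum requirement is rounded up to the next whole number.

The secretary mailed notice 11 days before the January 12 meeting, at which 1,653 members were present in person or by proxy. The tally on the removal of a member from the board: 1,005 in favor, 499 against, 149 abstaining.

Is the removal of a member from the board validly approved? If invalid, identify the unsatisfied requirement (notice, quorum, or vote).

Valid — all requirements satisfied.

Notice: 11 days given; 10 required. Satisfied.
Quorum: 40% of 4,130 = 1,652; 1,653 present. Satisfied.
Vote: requires two-thirds of the votes cast (1,653 − 149 abstaining = 1,504); 2/3 of 1504 = 1002.67, rounded up to 1003, so 1,003 needed; 1,005 in favor. Satisfied.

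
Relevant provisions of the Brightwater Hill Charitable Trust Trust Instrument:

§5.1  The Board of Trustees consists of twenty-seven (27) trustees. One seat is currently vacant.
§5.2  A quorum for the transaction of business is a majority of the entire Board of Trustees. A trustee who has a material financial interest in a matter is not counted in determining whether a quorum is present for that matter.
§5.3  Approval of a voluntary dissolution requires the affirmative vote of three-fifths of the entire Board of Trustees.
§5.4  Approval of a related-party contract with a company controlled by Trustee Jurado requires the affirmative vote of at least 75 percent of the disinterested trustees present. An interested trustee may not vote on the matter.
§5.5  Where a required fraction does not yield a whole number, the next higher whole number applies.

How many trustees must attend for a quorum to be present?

14

A majority of 27 is 14.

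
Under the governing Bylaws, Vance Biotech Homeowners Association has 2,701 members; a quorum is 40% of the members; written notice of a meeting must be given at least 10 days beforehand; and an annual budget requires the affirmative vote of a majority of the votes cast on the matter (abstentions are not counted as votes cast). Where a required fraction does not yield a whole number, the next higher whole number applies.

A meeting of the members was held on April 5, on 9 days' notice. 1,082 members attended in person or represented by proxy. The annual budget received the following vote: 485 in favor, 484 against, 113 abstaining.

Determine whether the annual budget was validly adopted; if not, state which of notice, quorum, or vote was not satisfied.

Invalid — notice requirement not satisfied.

Notice: 9 days given; 10 required. Not satisfied.
Quorum: 40% of 2,701 = 1,080.40, rounded up to 1,081; 1,082 present. Satisfied.
Vote: requires a majority of the votes cast (1,082 − 113 abstaining = 969); a majority of 969 is 485, so 485 needed; 485 in favor. Satisfied.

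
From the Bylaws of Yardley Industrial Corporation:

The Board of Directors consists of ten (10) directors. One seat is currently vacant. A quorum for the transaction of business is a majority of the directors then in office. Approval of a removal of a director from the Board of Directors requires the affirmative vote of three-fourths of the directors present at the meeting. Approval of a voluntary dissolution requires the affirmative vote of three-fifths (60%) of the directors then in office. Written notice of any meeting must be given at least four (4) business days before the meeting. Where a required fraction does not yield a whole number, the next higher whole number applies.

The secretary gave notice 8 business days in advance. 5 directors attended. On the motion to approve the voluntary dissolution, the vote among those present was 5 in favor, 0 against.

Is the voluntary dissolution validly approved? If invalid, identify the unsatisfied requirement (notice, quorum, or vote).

Invalid — vote requirement not satisfied.

Notice: 8 business days given; 4 required (8 ≥ 4). Satisfied.
Quorum: 5 present; quorum is 5. Satisfied.
Vote: the voluntary dissolution requires three-fifths of the directors then in office (9). 3/5 of 9 = 5.40, rounded up to 6, so 6 affirmative votes are needed; 5 voted in favor. Not satisfied.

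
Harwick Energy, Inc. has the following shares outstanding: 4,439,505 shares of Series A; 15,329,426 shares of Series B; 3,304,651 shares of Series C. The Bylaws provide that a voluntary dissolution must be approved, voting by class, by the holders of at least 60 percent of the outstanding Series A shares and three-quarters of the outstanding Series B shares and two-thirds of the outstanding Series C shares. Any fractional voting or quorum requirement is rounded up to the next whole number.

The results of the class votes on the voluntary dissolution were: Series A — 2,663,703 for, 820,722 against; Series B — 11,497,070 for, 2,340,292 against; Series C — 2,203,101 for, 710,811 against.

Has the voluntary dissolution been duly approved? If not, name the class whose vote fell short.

Approved — every class gave the required vote.

Series A: 3/5 of 4439505 = 2663703; 2,663,703 required, 2,663,703 in favor — approved.
Series B: 3/4 of 15329426 = 11497069.50, rounded up to 11497070; 11,497,070 required, 11,497,070 in favor — approved.
Series C: 2/3 of 3304651 = 2203100.67, rounded up to 2203101; 2,203,101 required, 2,203,101 in favor — approved.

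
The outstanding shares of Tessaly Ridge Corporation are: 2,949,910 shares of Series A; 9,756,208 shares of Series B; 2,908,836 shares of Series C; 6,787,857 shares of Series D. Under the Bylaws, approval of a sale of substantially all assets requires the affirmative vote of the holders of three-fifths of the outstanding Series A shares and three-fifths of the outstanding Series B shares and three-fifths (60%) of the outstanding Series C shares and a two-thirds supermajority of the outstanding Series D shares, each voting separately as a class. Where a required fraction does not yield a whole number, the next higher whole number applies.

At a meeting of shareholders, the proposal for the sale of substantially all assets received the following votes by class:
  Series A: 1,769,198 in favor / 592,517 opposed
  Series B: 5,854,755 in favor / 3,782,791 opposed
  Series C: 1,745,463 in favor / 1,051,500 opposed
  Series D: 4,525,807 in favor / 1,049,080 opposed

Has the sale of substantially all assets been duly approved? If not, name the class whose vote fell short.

Not approved — the Series A shares did not give the required vote.

Series A: 3/5 of 2949910 = 1769946; 1,769,946 required, 1,769,198 in favor — not approved.
Series B: 3/5 of 9756208 = 5853724.80, rounded up to 5853725; 5,853,725 required, 5,854,755 in favor — approved.
Series C: 3/5 of 2908836 = 1745301.60, rounded up to 1745302; 1,745,302 required, 1,745,463 in favor — approved.
Series D: 2/3 of 6787857 = 4525238; 4,525,238 required, 4,525,807 in favor — approved.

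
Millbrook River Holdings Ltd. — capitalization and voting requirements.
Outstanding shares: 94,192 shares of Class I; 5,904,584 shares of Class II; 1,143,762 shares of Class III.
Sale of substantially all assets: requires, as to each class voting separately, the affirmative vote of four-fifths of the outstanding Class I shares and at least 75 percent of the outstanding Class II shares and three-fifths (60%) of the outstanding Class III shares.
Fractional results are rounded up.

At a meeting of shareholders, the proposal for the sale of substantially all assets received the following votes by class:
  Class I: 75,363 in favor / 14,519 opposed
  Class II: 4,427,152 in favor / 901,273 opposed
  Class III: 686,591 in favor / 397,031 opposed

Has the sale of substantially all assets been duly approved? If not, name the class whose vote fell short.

Class I: 4/5 of 94192 = 75353.60, rounded up to 75354; 75,354 required, 75,363 in favor — approved.
Class II: 3/4 of 5904584 = 4428438; 4,428,438 required, 4,427,152 in favor — not approved.
Class III: 3/5 of 1143762 = 686257.20, rounded up to 686258; 686,258 required, 686,591 in favor — approved.

Not approved — the Class II shares did not give the required vote.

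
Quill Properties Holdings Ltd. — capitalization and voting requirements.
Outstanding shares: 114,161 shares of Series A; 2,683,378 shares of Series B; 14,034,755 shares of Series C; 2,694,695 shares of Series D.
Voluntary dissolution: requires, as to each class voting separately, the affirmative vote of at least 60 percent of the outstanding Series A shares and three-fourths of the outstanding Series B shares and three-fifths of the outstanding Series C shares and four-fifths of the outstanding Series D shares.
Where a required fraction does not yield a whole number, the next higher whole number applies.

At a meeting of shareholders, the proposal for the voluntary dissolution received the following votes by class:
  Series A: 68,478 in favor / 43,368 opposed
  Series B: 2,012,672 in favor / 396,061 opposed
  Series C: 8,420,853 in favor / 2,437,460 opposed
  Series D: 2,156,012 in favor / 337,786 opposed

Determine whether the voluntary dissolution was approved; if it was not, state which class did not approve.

Series A: 3/5 of 114161 = 68496.60, rounded up to 68497; 68,497 required, 68,478 in favor — not approved.
Series B: 3/4 of 2683378 = 2012533.50, rounded up to 2012534; 2,012,534 required, 2,012,672 in favor — approved.
Series C: 3/5 of 14034755 = 8420853; 8,420,853 required, 8,420,853 in favor — approved.
Series D: 4/5 of 2694695 = 2155756; 2,155,756 required, 2,156,012 in favor — approved.

Not approved — the Series A shares did not give the required vote.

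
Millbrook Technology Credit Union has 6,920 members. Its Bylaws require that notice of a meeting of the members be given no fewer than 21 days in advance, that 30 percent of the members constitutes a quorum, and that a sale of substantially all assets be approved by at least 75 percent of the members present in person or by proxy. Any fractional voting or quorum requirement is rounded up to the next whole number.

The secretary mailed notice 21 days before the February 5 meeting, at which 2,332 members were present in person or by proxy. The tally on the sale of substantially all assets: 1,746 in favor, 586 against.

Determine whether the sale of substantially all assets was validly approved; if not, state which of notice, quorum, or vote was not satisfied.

Invalid — vote requirement not satisfied.

Notice: 21 days given; 21 required. Satisfied.
Quorum: 30% of 6,920 = 2,076; 2,332 present. Satisfied.
Vote: requires three-fourths of those present (2,332); 3/4 of 2332 = 1749, so 1,749 needed; 1,746 in favor. Not satisfied.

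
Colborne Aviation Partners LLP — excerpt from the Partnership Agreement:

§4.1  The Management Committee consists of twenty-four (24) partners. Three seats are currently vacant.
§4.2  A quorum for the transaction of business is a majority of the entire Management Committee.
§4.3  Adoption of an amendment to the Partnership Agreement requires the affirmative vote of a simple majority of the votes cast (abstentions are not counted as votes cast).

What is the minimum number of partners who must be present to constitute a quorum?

13

A majority of 24 is 13.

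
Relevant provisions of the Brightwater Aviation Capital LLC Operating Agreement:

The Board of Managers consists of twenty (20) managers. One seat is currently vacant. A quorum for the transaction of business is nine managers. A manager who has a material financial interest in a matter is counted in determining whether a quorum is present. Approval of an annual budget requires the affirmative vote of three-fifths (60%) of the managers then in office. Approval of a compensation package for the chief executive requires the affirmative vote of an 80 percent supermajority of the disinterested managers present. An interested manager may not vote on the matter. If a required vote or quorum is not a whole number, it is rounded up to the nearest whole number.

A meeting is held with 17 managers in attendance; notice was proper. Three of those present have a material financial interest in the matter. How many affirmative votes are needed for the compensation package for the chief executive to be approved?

The compensation package for the chief executive requires four-fifths of the disinterested managers present (17 − 3 = 14).
4/5 of 14 = 11.20, rounded up to 12.

12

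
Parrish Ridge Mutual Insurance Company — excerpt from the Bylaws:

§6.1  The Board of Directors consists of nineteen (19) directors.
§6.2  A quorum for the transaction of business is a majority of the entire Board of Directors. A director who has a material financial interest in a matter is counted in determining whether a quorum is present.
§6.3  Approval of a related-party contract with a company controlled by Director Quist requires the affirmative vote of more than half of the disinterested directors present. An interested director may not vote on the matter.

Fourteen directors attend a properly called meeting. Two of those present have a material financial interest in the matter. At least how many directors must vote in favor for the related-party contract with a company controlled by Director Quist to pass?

7

The related-party contract with a company controlled by Director Quist requires a majority of the disinterested directors present (14 − 2 = 12).
A majority of 12 is 7.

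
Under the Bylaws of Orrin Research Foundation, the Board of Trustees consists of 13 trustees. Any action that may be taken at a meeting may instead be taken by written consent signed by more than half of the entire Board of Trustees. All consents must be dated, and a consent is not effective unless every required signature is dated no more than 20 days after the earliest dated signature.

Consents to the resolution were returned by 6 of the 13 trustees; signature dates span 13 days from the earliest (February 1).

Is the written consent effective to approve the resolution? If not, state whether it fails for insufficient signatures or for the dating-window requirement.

Signatures required: more than half of 13 — a majority of 13 is 7, so 7 needed; 6 signed. Insufficient.
Dating window: the latest signature is 13 days after the earliest; the limit is 20 days. Within the window.

Not effective — insufficient signatures.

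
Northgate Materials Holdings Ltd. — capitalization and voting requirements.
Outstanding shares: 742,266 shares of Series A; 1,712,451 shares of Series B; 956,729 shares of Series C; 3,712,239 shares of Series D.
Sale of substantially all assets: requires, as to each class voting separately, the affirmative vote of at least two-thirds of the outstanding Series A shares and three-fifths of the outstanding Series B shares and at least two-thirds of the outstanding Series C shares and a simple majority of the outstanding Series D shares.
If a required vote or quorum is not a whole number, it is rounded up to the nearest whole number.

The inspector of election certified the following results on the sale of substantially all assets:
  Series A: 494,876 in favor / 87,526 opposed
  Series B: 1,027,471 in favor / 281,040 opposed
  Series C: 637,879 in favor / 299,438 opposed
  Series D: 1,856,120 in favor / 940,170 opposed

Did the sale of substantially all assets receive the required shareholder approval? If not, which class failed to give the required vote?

Series A: 2/3 of 742266 = 494844; 494,844 required, 494,876 in favor — approved.
Series B: 3/5 of 1712451 = 1027470.60, rounded up to 1027471; 1,027,471 required, 1,027,471 in favor — approved.
Series C: 2/3 of 956729 = 637819.33, rounded up to 637820; 637,820 required, 637,879 in favor — approved.
Series D: a majority of 3712239 is 1856120; 1,856,120 required, 1,856,120 in favor — approved.

Approved — every class gave the required vote.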